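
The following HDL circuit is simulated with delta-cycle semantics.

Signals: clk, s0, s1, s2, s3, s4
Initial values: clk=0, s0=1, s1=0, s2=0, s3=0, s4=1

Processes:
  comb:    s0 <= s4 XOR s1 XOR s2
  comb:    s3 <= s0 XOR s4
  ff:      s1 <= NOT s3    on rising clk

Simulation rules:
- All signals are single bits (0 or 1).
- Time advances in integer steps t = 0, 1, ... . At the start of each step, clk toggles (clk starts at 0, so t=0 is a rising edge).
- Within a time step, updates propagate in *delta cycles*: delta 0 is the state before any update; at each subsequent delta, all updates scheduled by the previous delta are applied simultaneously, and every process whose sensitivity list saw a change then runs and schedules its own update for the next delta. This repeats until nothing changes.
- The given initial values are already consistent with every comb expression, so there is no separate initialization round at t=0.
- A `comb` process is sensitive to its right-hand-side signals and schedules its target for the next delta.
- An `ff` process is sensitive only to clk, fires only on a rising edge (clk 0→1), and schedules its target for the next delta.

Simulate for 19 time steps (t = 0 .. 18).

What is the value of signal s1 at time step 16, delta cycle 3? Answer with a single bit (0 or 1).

t0.Δ0 s2=0 s4=1 s1=0 s0=1 clk=0 s3=0
t0.Δ1 s2=0 s4=1 s1=0 s0=1 clk=1 s3=0
t0.Δ2 s2=0 s4=1 s1=1 s0=1 clk=1 s3=0
t0.Δ3 s2=0 s4=1 s1=1 s0=0 clk=1 s3=0
t0.Δ4 s2=0 s4=1 s1=1 s0=0 clk=1 s3=1
t1.Δ0 s2=0 s4=1 s1=1 s0=0 clk=1 s3=1
t1.Δ1 s2=0 s4=1 s1=1 s0=0 clk=0 s3=1
t2.Δ0 s2=0 s4=1 s1=1 s0=0 clk=0 s3=1
t2.Δ1 s2=0 s4=1 s1=1 s0=0 clk=1 s3=1
t2.Δ2 s2=0 s4=1 s1=0 s0=0 clk=1 s3=1
t2.Δ3 s2=0 s4=1 s1=0 s0=1 clk=1 s3=1
t2.Δ4 s2=0 s4=1 s1=0 s0=1 clk=1 s3=0
t3.Δ0 s2=0 s4=1 s1=0 s0=1 clk=1 s3=0
t3.Δ1 s2=0 s4=1 s1=0 s0=1 clk=0 s3=0
t4.Δ0 s2=0 s4=1 s1=0 s0=1 clk=0 s3=0
t4.Δ1 s2=0 s4=1 s1=0 s0=1 clk=1 s3=0
t4.Δ2 s2=0 s4=1 s1=1 s0=1 clk=1 s3=0
t4.Δ3 s2=0 s4=1 s1=1 s0=0 clk=1 s3=0
t4.Δ4 s2=0 s4=1 s1=1 s0=0 clk=1 s3=1
t5.Δ0 s2=0 s4=1 s1=1 s0=0 clk=1 s3=1
t5.Δ1 s2=0 s4=1 s1=1 s0=0 clk=0 s3=1
t6.Δ0 s2=0 s4=1 s1=1 s0=0 clk=0 s3=1
t6.Δ1 s2=0 s4=1 s1=1 s0=0 clk=1 s3=1
t6.Δ2 s2=0 s4=1 s1=0 s0=0 clk=1 s3=1
t6.Δ3 s2=0 s4=1 s1=0 s0=1 clk=1 s3=1
t6.Δ4 s2=0 s4=1 s1=0 s0=1 clk=1 s3=0
t7.Δ0 s2=0 s4=1 s1=0 s0=1 clk=1 s3=0
t7.Δ1 s2=0 s4=1 s1=0 s0=1 clk=0 s3=0
t8.Δ0 s2=0 s4=1 s1=0 s0=1 clk=0 s3=0
t8.Δ1 s2=0 s4=1 s1=0 s0=1 clk=1 s3=0
t8.Δ2 s2=0 s4=1 s1=1 s0=1 clk=1 s3=0
t8.Δ3 s2=0 s4=1 s1=1 s0=0 clk=1 s3=0
t8.Δ4 s2=0 s4=1 s1=1 s0=0 clk=1 s3=1
t9.Δ0 s2=0 s4=1 s1=1 s0=0 clk=1 s3=1
t9.Δ1 s2=0 s4=1 s1=1 s0=0 clk=0 s3=1
t10.Δ0 s2=0 s4=1 s1=1 s0=0 clk=0 s3=1
t10.Δ1 s2=0 s4=1 s1=1 s0=0 clk=1 s3=1
t10.Δ2 s2=0 s4=1 s1=0 s0=0 clk=1 s3=1
t10.Δ3 s2=0 s4=1 s1=0 s0=1 clk=1 s3=1
t10.Δ4 s2=0 s4=1 s1=0 s0=1 clk=1 s3=0
t11.Δ0 s2=0 s4=1 s1=0 s0=1 clk=1 s3=0
t11.Δ1 s2=0 s4=1 s1=0 s0=1 clk=0 s3=0
t12.Δ0 s2=0 s4=1 s1=0 s0=1 clk=0 s3=0
t12.Δ1 s2=0 s4=1 s1=0 s0=1 clk=1 s3=0
t12.Δ2 s2=0 s4=1 s1=1 s0=1 clk=1 s3=0
t12.Δ3 s2=0 s4=1 s1=1 s0=0 clk=1 s3=0
t12.Δ4 s2=0 s4=1 s1=1 s0=0 clk=1 s3=1
t13.Δ0 s2=0 s4=1 s1=1 s0=0 clk=1 s3=1
t13.Δ1 s2=0 s4=1 s1=1 s0=0 clk=0 s3=1
t14.Δ0 s2=0 s4=1 s1=1 s0=0 clk=0 s3=1
t14.Δ1 s2=0 s4=1 s1=1 s0=0 clk=1 s3=1
t14.Δ2 s2=0 s4=1 s1=0 s0=0 clk=1 s3=1
t14.Δ3 s2=0 s4=1 s1=0 s0=1 clk=1 s3=1
t14.Δ4 s2=0 s4=1 s1=0 s0=1 clk=1 s3=0
t15.Δ0 s2=0 s4=1 s1=0 s0=1 clk=1 s3=0
t15.Δ1 s2=0 s4=1 s1=0 s0=1 clk=0 s3=0
t16.Δ0 s2=0 s4=1 s1=0 s0=1 clk=0 s3=0
t16.Δ1 s2=0 s4=1 s1=0 s0=1 clk=1 s3=0
t16.Δ2 s2=0 s4=1 s1=1 s0=1 clk=1 s3=0
t16.Δ3 s2=0 s4=1 s1=1 s0=0 clk=1 s3=0
t16.Δ4 s2=0 s4=1 s1=1 s0=0 clk=1 s3=1
t17.Δ0 s2=0 s4=1 s1=1 s0=0 clk=1 s3=1
t17.Δ1 s2=0 s4=1 s1=1 s0=0 clk=0 s3=1
t18.Δ0 s2=0 s4=1 s1=1 s0=0 clk=0 s3=1
t18.Δ1 s2=0 s4=1 s1=1 s0=0 clk=1 s3=1
t18.Δ2 s2=0 s4=1 s1=0 s0=0 clk=1 s3=1
t18.Δ3 s2=0 s4=1 s1=0 s0=1 clk=1 s3=1
t18.Δ4 s2=0 s4=1 s1=0 s0=1 clk=1 s3=0

1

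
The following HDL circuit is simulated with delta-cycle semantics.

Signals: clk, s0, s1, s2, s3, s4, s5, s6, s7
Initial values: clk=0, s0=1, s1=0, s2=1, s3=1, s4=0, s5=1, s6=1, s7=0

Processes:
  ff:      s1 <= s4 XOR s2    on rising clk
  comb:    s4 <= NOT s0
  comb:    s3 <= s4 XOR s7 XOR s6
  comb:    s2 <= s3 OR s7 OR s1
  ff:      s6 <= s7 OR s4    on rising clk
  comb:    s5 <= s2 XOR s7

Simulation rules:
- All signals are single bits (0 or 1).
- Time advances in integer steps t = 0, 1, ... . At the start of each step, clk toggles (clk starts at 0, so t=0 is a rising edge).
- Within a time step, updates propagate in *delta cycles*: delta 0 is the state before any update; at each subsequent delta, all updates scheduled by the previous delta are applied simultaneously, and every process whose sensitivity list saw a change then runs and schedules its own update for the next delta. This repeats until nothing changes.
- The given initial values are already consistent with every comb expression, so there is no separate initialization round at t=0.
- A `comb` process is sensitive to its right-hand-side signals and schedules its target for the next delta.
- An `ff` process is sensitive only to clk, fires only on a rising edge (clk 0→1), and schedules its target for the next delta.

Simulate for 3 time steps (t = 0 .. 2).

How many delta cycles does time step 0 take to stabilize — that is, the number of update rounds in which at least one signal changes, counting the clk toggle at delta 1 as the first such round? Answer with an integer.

3

t0.Δ0 s0=1 s4=0 s5=1 clk=0 s2=1 s3=1 s7=0 s1=0 s6=1
t0.Δ1 s0=1 s4=0 s5=1 clk=1 s2=1 s3=1 s7=0 s1=0 s6=1
t0.Δ2 s0=1 s4=0 s5=1 clk=1 s2=1 s3=1 s7=0 s1=1 s6=0
t0.Δ3 s0=1 s4=0 s5=1 clk=1 s2=1 s3=0 s7=0 s1=1 s6=0
t1.Δ0 s0=1 s4=0 s5=1 clk=1 s2=1 s3=0 s7=0 s1=1 s6=0
t1.Δ1 s0=1 s4=0 s5=1 clk=0 s2=1 s3=0 s7=0 s1=1 s6=0
t2.Δ0 s0=1 s4=0 s5=1 clk=0 s2=1 s3=0 s7=0 s1=1 s6=0
t2.Δ1 s0=1 s4=0 s5=1 clk=1 s2=1 s3=0 s7=0 s1=1 s6=0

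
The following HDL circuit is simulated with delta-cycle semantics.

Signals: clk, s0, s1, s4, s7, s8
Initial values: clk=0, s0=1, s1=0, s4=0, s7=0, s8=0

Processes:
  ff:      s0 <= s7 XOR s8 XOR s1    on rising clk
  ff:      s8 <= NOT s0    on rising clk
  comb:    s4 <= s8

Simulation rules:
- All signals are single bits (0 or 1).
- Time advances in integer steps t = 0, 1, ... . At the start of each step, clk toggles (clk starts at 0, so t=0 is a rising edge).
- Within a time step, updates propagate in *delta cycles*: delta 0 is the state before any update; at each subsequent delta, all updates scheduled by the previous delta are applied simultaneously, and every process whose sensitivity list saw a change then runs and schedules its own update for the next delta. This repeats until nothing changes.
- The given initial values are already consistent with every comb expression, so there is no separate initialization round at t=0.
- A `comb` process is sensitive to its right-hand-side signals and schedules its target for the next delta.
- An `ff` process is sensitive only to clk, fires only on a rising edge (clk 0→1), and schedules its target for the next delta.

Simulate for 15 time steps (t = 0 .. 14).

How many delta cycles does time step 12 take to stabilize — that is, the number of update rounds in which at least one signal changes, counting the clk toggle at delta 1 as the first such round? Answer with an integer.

t0.Δ0 s0=1 s8=0 clk=0 s1=0 s7=0 s4=0
t0.Δ1 s0=1 s8=0 clk=1 s1=0 s7=0 s4=0
t0.Δ2 s0=0 s8=0 clk=1 s1=0 s7=0 s4=0
t1.Δ0 s0=0 s8=0 clk=1 s1=0 s7=0 s4=0
t1.Δ1 s0=0 s8=0 clk=0 s1=0 s7=0 s4=0
t2.Δ0 s0=0 s8=0 clk=0 s1=0 s7=0 s4=0
t2.Δ1 s0=0 s8=0 clk=1 s1=0 s7=0 s4=0
t2.Δ2 s0=0 s8=1 clk=1 s1=0 s7=0 s4=0
t2.Δ3 s0=0 s8=1 clk=1 s1=0 s7=0 s4=1
t3.Δ0 s0=0 s8=1 clk=1 s1=0 s7=0 s4=1
t3.Δ1 s0=0 s8=1 clk=0 s1=0 s7=0 s4=1
t4.Δ0 s0=0 s8=1 clk=0 s1=0 s7=0 s4=1
t4.Δ1 s0=0 s8=1 clk=1 s1=0 s7=0 s4=1
t4.Δ2 s0=1 s8=1 clk=1 s1=0 s7=0 s4=1
t5.Δ0 s0=1 s8=1 clk=1 s1=0 s7=0 s4=1
t5.Δ1 s0=1 s8=1 clk=0 s1=0 s7=0 s4=1
t6.Δ0 s0=1 s8=1 clk=0 s1=0 s7=0 s4=1
t6.Δ1 s0=1 s8=1 clk=1 s1=0 s7=0 s4=1
t6.Δ2 s0=1 s8=0 clk=1 s1=0 s7=0 s4=1
t6.Δ3 s0=1 s8=0 clk=1 s1=0 s7=0 s4=0
t7.Δ0 s0=1 s8=0 clk=1 s1=0 s7=0 s4=0
t7.Δ1 s0=1 s8=0 clk=0 s1=0 s7=0 s4=0
t8.Δ0 s0=1 s8=0 clk=0 s1=0 s7=0 s4=0
t8.Δ1 s0=1 s8=0 clk=1 s1=0 s7=0 s4=0
t8.Δ2 s0=0 s8=0 clk=1 s1=0 s7=0 s4=0
t9.Δ0 s0=0 s8=0 clk=1 s1=0 s7=0 s4=0
t9.Δ1 s0=0 s8=0 clk=0 s1=0 s7=0 s4=0
t10.Δ0 s0=0 s8=0 clk=0 s1=0 s7=0 s4=0
t10.Δ1 s0=0 s8=0 clk=1 s1=0 s7=0 s4=0
t10.Δ2 s0=0 s8=1 clk=1 s1=0 s7=0 s4=0
t10.Δ3 s0=0 s8=1 clk=1 s1=0 s7=0 s4=1
t11.Δ0 s0=0 s8=1 clk=1 s1=0 s7=0 s4=1
t11.Δ1 s0=0 s8=1 clk=0 s1=0 s7=0 s4=1
t12.Δ0 s0=0 s8=1 clk=0 s1=0 s7=0 s4=1
t12.Δ1 s0=0 s8=1 clk=1 s1=0 s7=0 s4=1
t12.Δ2 s0=1 s8=1 clk=1 s1=0 s7=0 s4=1
t13.Δ0 s0=1 s8=1 clk=1 s1=0 s7=0 s4=1
t13.Δ1 s0=1 s8=1 clk=0 s1=0 s7=0 s4=1
t14.Δ0 s0=1 s8=1 clk=0 s1=0 s7=0 s4=1
t14.Δ1 s0=1 s8=1 clk=1 s1=0 s7=0 s4=1
t14.Δ2 s0=1 s8=0 clk=1 s1=0 s7=0 s4=1
t14.Δ3 s0=1 s8=0 clk=1 s1=0 s7=0 s4=0

2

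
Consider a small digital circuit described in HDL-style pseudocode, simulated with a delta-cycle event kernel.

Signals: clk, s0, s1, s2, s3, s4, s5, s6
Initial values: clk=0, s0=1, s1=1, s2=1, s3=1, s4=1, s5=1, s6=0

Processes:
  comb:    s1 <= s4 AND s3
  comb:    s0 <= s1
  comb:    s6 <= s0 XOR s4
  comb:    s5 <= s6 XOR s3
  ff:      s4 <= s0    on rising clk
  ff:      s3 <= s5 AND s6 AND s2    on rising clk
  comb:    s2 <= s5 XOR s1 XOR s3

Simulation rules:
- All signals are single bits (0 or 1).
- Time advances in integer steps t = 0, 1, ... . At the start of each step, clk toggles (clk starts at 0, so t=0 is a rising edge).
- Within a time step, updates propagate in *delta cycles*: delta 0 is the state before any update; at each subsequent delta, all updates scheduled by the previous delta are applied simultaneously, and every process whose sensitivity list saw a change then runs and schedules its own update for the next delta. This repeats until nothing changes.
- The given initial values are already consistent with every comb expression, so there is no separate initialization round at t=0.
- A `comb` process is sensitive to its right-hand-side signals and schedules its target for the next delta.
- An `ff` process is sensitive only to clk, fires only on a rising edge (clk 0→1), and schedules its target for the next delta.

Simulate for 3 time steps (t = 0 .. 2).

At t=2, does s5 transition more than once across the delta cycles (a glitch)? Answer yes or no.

t0.Δ0 s6=0 s0=1 s1=1 s2=1 s5=1 clk=0 s4=1 s3=1
t0.Δ1 s6=0 s0=1 s1=1 s2=1 s5=1 clk=1 s4=1 s3=1
t0.Δ2 s6=0 s0=1 s1=1 s2=1 s5=1 clk=1 s4=1 s3=0
t0.Δ3 s6=0 s0=1 s1=0 s2=0 s5=0 clk=1 s4=1 s3=0
t0.Δ4 s6=0 s0=0 s1=0 s2=0 s5=0 clk=1 s4=1 s3=0
t0.Δ5 s6=1 s0=0 s1=0 s2=0 s5=0 clk=1 s4=1 s3=0
t0.Δ6 s6=1 s0=0 s1=0 s2=0 s5=1 clk=1 s4=1 s3=0
t0.Δ7 s6=1 s0=0 s1=0 s2=1 s5=1 clk=1 s4=1 s3=0
t1.Δ0 s6=1 s0=0 s1=0 s2=1 s5=1 clk=1 s4=1 s3=0
t1.Δ1 s6=1 s0=0 s1=0 s2=1 s5=1 clk=0 s4=1 s3=0
t2.Δ0 s6=1 s0=0 s1=0 s2=1 s5=1 clk=0 s4=1 s3=0
t2.Δ1 s6=1 s0=0 s1=0 s2=1 s5=1 clk=1 s4=1 s3=0
t2.Δ2 s6=1 s0=0 s1=0 s2=1 s5=1 clk=1 s4=0 s3=1
t2.Δ3 s6=0 s0=0 s1=0 s2=0 s5=0 clk=1 s4=0 s3=1
t2.Δ4 s6=0 s0=0 s1=0 s2=1 s5=1 clk=1 s4=0 s3=1
t2.Δ5 s6=0 s0=0 s1=0 s2=0 s5=1 clk=1 s4=0 s3=1

yes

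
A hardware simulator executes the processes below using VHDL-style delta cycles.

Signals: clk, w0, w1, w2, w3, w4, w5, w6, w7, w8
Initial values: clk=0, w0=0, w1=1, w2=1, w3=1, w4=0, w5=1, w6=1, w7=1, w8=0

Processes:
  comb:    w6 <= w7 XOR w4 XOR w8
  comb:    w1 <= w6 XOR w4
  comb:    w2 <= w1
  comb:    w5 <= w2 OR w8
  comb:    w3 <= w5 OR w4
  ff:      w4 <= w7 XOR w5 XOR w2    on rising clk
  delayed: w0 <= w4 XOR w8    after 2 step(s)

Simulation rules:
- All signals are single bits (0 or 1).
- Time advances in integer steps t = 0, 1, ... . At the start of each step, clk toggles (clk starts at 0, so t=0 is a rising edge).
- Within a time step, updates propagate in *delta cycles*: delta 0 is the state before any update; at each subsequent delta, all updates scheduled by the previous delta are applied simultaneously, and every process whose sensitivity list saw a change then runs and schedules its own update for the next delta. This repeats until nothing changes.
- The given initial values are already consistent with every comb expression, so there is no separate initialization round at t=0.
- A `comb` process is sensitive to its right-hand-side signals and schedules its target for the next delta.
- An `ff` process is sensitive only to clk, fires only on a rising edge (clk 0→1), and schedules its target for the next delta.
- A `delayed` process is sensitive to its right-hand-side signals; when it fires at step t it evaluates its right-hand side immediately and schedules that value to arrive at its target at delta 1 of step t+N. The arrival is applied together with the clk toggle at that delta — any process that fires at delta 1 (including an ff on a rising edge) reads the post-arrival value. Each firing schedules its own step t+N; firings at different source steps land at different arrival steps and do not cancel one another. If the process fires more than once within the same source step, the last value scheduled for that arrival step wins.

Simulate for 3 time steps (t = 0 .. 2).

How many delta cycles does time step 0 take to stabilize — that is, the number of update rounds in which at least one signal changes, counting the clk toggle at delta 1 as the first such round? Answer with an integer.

t0.Δ0 w3=1 w7=1 w1=1 w5=1 w2=1 w8=0 w4=0 w0=0 w6=1 clk=0
t0.Δ1 w3=1 w7=1 w1=1 w5=1 w2=1 w8=0 w4=0 w0=0 w6=1 clk=1
t0.Δ2 w3=1 w7=1 w1=1 w5=1 w2=1 w8=0 w4=1 w0=0 w6=1 clk=1
t0.Δ3 w3=1 w7=1 w1=0 w5=1 w2=1 w8=0 w4=1 w0=0 w6=0 clk=1
t0.Δ4 w3=1 w7=1 w1=1 w5=1 w2=0 w8=0 w4=1 w0=0 w6=0 clk=1
t0.Δ5 w3=1 w7=1 w1=1 w5=0 w2=1 w8=0 w4=1 w0=0 w6=0 clk=1
t0.Δ6 w3=1 w7=1 w1=1 w5=1 w2=1 w8=0 w4=1 w0=0 w6=0 clk=1
t1.Δ0 w3=1 w7=1 w1=1 w5=1 w2=1 w8=0 w4=1 w0=0 w6=0 clk=1
t1.Δ1 w3=1 w7=1 w1=1 w5=1 w2=1 w8=0 w4=1 w0=0 w6=0 clk=0
t2.Δ0 w3=1 w7=1 w1=1 w5=1 w2=1 w8=0 w4=1 w0=0 w6=0 clk=0
t2.Δ1 w3=1 w7=1 w1=1 w5=1 w2=1 w8=0 w4=1 w0=1 w6=0 clk=1

6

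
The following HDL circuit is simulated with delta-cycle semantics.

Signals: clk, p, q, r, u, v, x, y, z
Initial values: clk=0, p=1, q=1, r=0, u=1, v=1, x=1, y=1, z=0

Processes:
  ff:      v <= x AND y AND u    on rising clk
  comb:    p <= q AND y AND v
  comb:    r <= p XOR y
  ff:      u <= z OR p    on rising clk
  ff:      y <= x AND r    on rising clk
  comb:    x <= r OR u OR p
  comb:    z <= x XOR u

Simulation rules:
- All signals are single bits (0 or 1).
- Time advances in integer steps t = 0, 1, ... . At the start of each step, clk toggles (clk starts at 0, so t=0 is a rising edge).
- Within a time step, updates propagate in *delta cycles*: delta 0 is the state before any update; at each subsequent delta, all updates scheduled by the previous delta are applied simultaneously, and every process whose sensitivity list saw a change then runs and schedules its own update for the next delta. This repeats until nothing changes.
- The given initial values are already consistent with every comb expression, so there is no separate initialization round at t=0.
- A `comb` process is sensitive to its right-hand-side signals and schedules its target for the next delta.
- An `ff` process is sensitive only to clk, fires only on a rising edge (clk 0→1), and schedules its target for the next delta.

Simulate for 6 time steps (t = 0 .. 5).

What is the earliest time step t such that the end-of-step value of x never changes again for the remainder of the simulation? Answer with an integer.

2

t0.Δ0 y=1 p=1 q=1 v=1 x=1 u=1 r=0 clk=0 z=0
t0.Δ1 y=1 p=1 q=1 v=1 x=1 u=1 r=0 clk=1 z=0
t0.Δ2 y=0 p=1 q=1 v=1 x=1 u=1 r=0 clk=1 z=0
t0.Δ3 y=0 p=0 q=1 v=1 x=1 u=1 r=1 clk=1 z=0
t0.Δ4 y=0 p=0 q=1 v=1 x=1 u=1 r=0 clk=1 z=0
t1.Δ0 y=0 p=0 q=1 v=1 x=1 u=1 r=0 clk=1 z=0
t1.Δ1 y=0 p=0 q=1 v=1 x=1 u=1 r=0 clk=0 z=0
t2.Δ0 y=0 p=0 q=1 v=1 x=1 u=1 r=0 clk=0 z=0
t2.Δ1 y=0 p=0 q=1 v=1 x=1 u=1 r=0 clk=1 z=0
t2.Δ2 y=0 p=0 q=1 v=0 x=1 u=0 r=0 clk=1 z=0
t2.Δ3 y=0 p=0 q=1 v=0 x=0 u=0 r=0 clk=1 z=1
t2.Δ4 y=0 p=0 q=1 v=0 x=0 u=0 r=0 clk=1 z=0
t3.Δ0 y=0 p=0 q=1 v=0 x=0 u=0 r=0 clk=1 z=0
t3.Δ1 y=0 p=0 q=1 v=0 x=0 u=0 r=0 clk=0 z=0
t4.Δ0 y=0 p=0 q=1 v=0 x=0 u=0 r=0 clk=0 z=0
t4.Δ1 y=0 p=0 q=1 v=0 x=0 u=0 r=0 clk=1 z=0
t5.Δ0 y=0 p=0 q=1 v=0 x=0 u=0 r=0 clk=1 z=0
t5.Δ1 y=0 p=0 q=1 v=0 x=0 u=0 r=0 clk=0 z=0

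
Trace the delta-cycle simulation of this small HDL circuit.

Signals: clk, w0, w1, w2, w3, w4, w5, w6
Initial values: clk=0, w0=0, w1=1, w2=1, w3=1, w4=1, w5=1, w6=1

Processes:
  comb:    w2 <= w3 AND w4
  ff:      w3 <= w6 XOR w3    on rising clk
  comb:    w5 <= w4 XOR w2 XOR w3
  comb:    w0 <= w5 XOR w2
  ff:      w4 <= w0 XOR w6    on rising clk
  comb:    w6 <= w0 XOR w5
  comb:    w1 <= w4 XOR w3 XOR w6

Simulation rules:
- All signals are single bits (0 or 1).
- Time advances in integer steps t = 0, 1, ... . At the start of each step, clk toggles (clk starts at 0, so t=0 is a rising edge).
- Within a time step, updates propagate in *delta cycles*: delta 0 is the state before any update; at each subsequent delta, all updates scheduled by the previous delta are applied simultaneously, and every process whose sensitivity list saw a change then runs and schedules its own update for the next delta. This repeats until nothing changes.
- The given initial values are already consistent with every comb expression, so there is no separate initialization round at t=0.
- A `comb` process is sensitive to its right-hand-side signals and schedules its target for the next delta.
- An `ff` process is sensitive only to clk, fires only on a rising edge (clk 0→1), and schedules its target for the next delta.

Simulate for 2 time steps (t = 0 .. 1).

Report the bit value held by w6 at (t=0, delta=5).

1

[bits: w5,w2,w1,w0,w3,w4,clk,w6]
t=0: Δ0=11101101 Δ1=11101111 Δ2=11100111 Δ3=00000111 Δ4=10000110 Δ5=10110111 Δ6=10010110 Δ7=10110110 | 7Δ
t=1: Δ0=10110110 Δ1=10110100 | 1Δ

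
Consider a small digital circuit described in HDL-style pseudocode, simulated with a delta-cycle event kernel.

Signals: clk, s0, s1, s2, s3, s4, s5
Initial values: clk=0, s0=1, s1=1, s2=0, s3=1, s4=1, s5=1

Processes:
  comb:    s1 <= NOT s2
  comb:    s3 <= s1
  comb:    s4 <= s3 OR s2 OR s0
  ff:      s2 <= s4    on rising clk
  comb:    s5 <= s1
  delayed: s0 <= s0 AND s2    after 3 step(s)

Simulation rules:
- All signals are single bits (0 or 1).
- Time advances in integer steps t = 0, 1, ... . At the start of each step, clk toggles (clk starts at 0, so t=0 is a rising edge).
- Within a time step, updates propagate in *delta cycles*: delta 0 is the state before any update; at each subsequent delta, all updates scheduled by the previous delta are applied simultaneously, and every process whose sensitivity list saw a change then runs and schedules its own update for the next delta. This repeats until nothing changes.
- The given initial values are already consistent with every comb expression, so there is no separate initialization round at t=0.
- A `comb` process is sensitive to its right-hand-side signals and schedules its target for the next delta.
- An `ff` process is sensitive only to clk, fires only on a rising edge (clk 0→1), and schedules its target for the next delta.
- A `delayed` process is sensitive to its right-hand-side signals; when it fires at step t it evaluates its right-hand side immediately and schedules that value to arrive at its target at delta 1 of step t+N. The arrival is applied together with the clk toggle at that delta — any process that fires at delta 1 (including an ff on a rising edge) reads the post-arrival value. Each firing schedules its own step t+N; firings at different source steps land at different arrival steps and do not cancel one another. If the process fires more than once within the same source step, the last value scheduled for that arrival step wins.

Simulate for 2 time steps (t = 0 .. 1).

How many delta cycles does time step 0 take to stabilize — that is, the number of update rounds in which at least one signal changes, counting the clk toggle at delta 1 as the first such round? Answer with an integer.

4

t=0 Δ0: s4=1 s2=0 s1=1 s5=1 clk=0 s0=1 s3=1
  Δ1: clk:0→1
  Δ2: s2:0→1
  Δ3: s1:1→0
  Δ4: s5:1→0, s3:1→0
  (4Δ to stable)
t=1 Δ0: s4=1 s2=1 s1=0 s5=0 clk=1 s0=1 s3=0
  Δ1: clk:1→0
  (1Δ to stable)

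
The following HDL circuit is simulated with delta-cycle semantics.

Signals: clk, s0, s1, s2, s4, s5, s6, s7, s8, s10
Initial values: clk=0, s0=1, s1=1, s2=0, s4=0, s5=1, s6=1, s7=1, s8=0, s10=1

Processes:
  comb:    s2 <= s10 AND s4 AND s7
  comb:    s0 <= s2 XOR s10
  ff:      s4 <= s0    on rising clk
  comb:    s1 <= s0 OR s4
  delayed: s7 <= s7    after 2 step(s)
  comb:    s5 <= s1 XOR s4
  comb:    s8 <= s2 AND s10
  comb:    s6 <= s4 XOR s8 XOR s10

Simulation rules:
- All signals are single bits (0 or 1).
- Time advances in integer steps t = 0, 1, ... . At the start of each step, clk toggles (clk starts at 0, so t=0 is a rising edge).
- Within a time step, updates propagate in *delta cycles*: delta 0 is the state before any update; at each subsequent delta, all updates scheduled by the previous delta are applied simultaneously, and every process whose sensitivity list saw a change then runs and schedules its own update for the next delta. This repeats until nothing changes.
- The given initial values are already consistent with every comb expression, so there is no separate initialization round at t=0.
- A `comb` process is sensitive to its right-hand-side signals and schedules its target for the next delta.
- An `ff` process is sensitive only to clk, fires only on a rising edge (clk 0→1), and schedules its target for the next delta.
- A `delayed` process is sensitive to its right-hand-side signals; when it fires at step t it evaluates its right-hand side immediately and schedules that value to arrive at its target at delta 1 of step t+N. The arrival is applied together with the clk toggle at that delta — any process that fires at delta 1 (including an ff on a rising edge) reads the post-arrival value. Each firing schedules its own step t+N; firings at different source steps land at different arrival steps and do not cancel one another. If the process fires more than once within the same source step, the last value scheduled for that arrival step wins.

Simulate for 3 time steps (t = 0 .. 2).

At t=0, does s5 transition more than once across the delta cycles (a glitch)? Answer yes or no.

[bits: s7,s8,s1,s6,s2,s0,clk,s10,s4,s5]
t=0: Δ0=1011010101 Δ1=1011011101 Δ2=1011011111 Δ3=1010111110 Δ4=1110101110 Δ5=1111101110 | 5Δ
t=1: Δ0=1111101110 Δ1=1111100110 | 1Δ
t=2: Δ0=1111100110 Δ1=1111101110 Δ2=1111101100 Δ3=1100001101 Δ4=1000011100 Δ5=1011011100 Δ6=1011011101 | 6Δ

no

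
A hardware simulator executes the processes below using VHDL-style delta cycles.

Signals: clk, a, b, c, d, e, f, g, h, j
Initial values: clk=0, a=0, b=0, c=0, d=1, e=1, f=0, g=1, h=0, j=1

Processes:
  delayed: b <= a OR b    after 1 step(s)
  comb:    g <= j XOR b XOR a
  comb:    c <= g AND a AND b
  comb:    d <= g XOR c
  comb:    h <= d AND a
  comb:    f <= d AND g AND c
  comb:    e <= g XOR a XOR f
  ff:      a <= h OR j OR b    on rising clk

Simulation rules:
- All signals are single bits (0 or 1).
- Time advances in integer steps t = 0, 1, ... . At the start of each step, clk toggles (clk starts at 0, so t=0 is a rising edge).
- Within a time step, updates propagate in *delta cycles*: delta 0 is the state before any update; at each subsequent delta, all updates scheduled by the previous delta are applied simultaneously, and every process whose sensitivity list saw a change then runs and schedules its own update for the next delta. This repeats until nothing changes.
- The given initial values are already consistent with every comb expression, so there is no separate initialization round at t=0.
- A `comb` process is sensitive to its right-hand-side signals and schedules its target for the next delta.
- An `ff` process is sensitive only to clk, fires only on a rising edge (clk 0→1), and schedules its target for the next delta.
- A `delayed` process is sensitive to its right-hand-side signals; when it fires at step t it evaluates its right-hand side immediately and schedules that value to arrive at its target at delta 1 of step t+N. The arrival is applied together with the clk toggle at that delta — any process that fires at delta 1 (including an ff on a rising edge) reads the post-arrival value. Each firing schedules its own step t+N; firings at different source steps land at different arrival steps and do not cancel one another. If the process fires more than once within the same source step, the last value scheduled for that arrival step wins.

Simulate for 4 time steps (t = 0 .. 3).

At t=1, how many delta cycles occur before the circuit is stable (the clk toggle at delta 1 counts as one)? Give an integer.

6

t=0 Δ0: e=1 f=0 d=1 g=1 h=0 a=0 j=1 c=0 clk=0 b=0
  Δ1: clk:0→1
  Δ2: a:0→1
  Δ3: e:1→0, g:1→0, h:0→1
  Δ4: e:0→1, d:1→0
  Δ5: h:1→0
  (5Δ to stable)
t=1 Δ0: e=1 f=0 d=0 g=0 h=0 a=1 j=1 c=0 clk=1 b=0
  Δ1: clk:1→0, b:0→1
  Δ2: g:0→1
  Δ3: e:1→0, d:0→1, c:0→1
  Δ4: f:0→1, d:1→0, h:0→1
  Δ5: e:0→1, f:1→0, h:1→0
  Δ6: e:1→0
  (6Δ to stable)
t=2 Δ0: e=0 f=0 d=0 g=1 h=0 a=1 j=1 c=1 clk=0 b=1
  Δ1: clk:0→1
  (1Δ to stable)
t=3 Δ0: e=0 f=0 d=0 g=1 h=0 a=1 j=1 c=1 clk=1 b=1
  Δ1: clk:1→0
  (1Δ to stable)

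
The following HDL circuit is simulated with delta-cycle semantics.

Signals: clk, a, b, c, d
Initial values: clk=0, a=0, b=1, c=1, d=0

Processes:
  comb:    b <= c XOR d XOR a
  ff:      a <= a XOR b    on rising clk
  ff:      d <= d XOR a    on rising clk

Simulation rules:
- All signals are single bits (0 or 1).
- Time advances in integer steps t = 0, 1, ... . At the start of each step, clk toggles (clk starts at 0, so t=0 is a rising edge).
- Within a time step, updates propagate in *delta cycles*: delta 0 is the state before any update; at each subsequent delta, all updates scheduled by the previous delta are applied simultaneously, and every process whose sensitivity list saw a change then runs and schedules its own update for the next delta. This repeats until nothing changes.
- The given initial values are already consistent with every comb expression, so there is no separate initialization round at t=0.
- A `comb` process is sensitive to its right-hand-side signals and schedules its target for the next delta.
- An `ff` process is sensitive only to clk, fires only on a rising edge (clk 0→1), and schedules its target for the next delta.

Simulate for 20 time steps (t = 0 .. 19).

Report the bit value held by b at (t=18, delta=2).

t0.Δ0 b=1 clk=0 c=1 d=0 a=0
t0.Δ1 b=1 clk=1 c=1 d=0 a=0
t0.Δ2 b=1 clk=1 c=1 d=0 a=1
t0.Δ3 b=0 clk=1 c=1 d=0 a=1
t1.Δ0 b=0 clk=1 c=1 d=0 a=1
t1.Δ1 b=0 clk=0 c=1 d=0 a=1
t2.Δ0 b=0 clk=0 c=1 d=0 a=1
t2.Δ1 b=0 clk=1 c=1 d=0 a=1
t2.Δ2 b=0 clk=1 c=1 d=1 a=1
t2.Δ3 b=1 clk=1 c=1 d=1 a=1
t3.Δ0 b=1 clk=1 c=1 d=1 a=1
t3.Δ1 b=1 clk=0 c=1 d=1 a=1
t4.Δ0 b=1 clk=0 c=1 d=1 a=1
t4.Δ1 b=1 clk=1 c=1 d=1 a=1
t4.Δ2 b=1 clk=1 c=1 d=0 a=0
t5.Δ0 b=1 clk=1 c=1 d=0 a=0
t5.Δ1 b=1 clk=0 c=1 d=0 a=0
t6.Δ0 b=1 clk=0 c=1 d=0 a=0
t6.Δ1 b=1 clk=1 c=1 d=0 a=0
t6.Δ2 b=1 clk=1 c=1 d=0 a=1
t6.Δ3 b=0 clk=1 c=1 d=0 a=1
t7.Δ0 b=0 clk=1 c=1 d=0 a=1
t7.Δ1 b=0 clk=0 c=1 d=0 a=1
t8.Δ0 b=0 clk=0 c=1 d=0 a=1
t8.Δ1 b=0 clk=1 c=1 d=0 a=1
t8.Δ2 b=0 clk=1 c=1 d=1 a=1
t8.Δ3 b=1 clk=1 c=1 d=1 a=1
t9.Δ0 b=1 clk=1 c=1 d=1 a=1
t9.Δ1 b=1 clk=0 c=1 d=1 a=1
t10.Δ0 b=1 clk=0 c=1 d=1 a=1
t10.Δ1 b=1 clk=1 c=1 d=1 a=1
t10.Δ2 b=1 clk=1 c=1 d=0 a=0
t11.Δ0 b=1 clk=1 c=1 d=0 a=0
t11.Δ1 b=1 clk=0 c=1 d=0 a=0
t12.Δ0 b=1 clk=0 c=1 d=0 a=0
t12.Δ1 b=1 clk=1 c=1 d=0 a=0
t12.Δ2 b=1 clk=1 c=1 d=0 a=1
t12.Δ3 b=0 clk=1 c=1 d=0 a=1
t13.Δ0 b=0 clk=1 c=1 d=0 a=1
t13.Δ1 b=0 clk=0 c=1 d=0 a=1
t14.Δ0 b=0 clk=0 c=1 d=0 a=1
t14.Δ1 b=0 clk=1 c=1 d=0 a=1
t14.Δ2 b=0 clk=1 c=1 d=1 a=1
t14.Δ3 b=1 clk=1 c=1 d=1 a=1
t15.Δ0 b=1 clk=1 c=1 d=1 a=1
t15.Δ1 b=1 clk=0 c=1 d=1 a=1
t16.Δ0 b=1 clk=0 c=1 d=1 a=1
t16.Δ1 b=1 clk=1 c=1 d=1 a=1
t16.Δ2 b=1 clk=1 c=1 d=0 a=0
t17.Δ0 b=1 clk=1 c=1 d=0 a=0
t17.Δ1 b=1 clk=0 c=1 d=0 a=0
t18.Δ0 b=1 clk=0 c=1 d=0 a=0
t18.Δ1 b=1 clk=1 c=1 d=0 a=0
t18.Δ2 b=1 clk=1 c=1 d=0 a=1
t18.Δ3 b=0 clk=1 c=1 d=0 a=1
t19.Δ0 b=0 clk=1 c=1 d=0 a=1
t19.Δ1 b=0 clk=0 c=1 d=0 a=1

1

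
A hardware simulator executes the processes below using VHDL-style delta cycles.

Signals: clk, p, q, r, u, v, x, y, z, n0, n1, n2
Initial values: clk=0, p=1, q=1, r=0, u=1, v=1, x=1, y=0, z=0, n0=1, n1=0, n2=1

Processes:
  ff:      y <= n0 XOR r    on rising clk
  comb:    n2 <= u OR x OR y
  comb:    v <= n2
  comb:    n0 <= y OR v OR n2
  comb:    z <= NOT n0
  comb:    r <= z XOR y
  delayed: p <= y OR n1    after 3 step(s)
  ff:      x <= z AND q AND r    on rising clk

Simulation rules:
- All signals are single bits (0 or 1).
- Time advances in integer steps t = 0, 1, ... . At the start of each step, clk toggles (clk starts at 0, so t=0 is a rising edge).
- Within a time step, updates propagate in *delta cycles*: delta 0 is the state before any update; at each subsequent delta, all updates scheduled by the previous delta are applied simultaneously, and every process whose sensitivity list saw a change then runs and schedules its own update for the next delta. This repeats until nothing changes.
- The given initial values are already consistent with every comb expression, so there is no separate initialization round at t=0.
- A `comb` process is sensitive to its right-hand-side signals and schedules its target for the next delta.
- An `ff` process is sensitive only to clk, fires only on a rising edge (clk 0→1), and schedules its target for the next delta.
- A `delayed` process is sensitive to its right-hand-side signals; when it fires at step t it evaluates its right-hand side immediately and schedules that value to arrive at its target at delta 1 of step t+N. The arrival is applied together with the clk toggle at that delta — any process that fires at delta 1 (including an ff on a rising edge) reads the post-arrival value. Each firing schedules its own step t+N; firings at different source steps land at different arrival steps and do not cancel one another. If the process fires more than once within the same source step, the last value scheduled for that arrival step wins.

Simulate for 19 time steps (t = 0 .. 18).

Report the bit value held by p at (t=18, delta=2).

t=0 Δ0: p=1 r=0 y=0 n1=0 n0=1 q=1 n2=1 clk=0 u=1 v=1 x=1 z=0
  Δ1: clk:0→1
  Δ2: y:0→1, x:1→0
  Δ3: r:0→1
  (3Δ to stable)
t=1 Δ0: p=1 r=1 y=1 n1=0 n0=1 q=1 n2=1 clk=1 u=1 v=1 x=0 z=0
  Δ1: clk:1→0
  (1Δ to stable)
t=2 Δ0: p=1 r=1 y=1 n1=0 n0=1 q=1 n2=1 clk=0 u=1 v=1 x=0 z=0
  Δ1: clk:0→1
  Δ2: y:1→0
  Δ3: r:1→0
  (3Δ to stable)
t=3 Δ0: p=1 r=0 y=0 n1=0 n0=1 q=1 n2=1 clk=1 u=1 v=1 x=0 z=0
  Δ1: clk:1→0
  (1Δ to stable)
t=4 Δ0: p=1 r=0 y=0 n1=0 n0=1 q=1 n2=1 clk=0 u=1 v=1 x=0 z=0
  Δ1: clk:0→1
  Δ2: y:0→1
  Δ3: r:0→1
  (3Δ to stable)
t=5 Δ0: p=1 r=1 y=1 n1=0 n0=1 q=1 n2=1 clk=1 u=1 v=1 x=0 z=0
  Δ1: p:1→0, clk:1→0
  (1Δ to stable)
t=6 Δ0: p=0 r=1 y=1 n1=0 n0=1 q=1 n2=1 clk=0 u=1 v=1 x=0 z=0
  Δ1: clk:0→1
  Δ2: y:1→0
  Δ3: r:1→0
  (3Δ to stable)
t=7 Δ0: p=0 r=0 y=0 n1=0 n0=1 q=1 n2=1 clk=1 u=1 v=1 x=0 z=0
  Δ1: p:0→1, clk:1→0
  (1Δ to stable)
t=8 Δ0: p=1 r=0 y=0 n1=0 n0=1 q=1 n2=1 clk=0 u=1 v=1 x=0 z=0
  Δ1: clk:0→1
  Δ2: y:0→1
  Δ3: r:0→1
  (3Δ to stable)
t=9 Δ0: p=1 r=1 y=1 n1=0 n0=1 q=1 n2=1 clk=1 u=1 v=1 x=0 z=0
  Δ1: p:1→0, clk:1→0
  (1Δ to stable)
t=10 Δ0: p=0 r=1 y=1 n1=0 n0=1 q=1 n2=1 clk=0 u=1 v=1 x=0 z=0
  Δ1: clk:0→1
  Δ2: y:1→0
  Δ3: r:1→0
  (3Δ to stable)
t=11 Δ0: p=0 r=0 y=0 n1=0 n0=1 q=1 n2=1 clk=1 u=1 v=1 x=0 z=0
  Δ1: p:0→1, clk:1→0
  (1Δ to stable)
t=12 Δ0: p=1 r=0 y=0 n1=0 n0=1 q=1 n2=1 clk=0 u=1 v=1 x=0 z=0
  Δ1: clk:0→1
  Δ2: y:0→1
  Δ3: r:0→1
  (3Δ to stable)
t=13 Δ0: p=1 r=1 y=1 n1=0 n0=1 q=1 n2=1 clk=1 u=1 v=1 x=0 z=0
  Δ1: p:1→0, clk:1→0
  (1Δ to stable)
t=14 Δ0: p=0 r=1 y=1 n1=0 n0=1 q=1 n2=1 clk=0 u=1 v=1 x=0 z=0
  Δ1: clk:0→1
  Δ2: y:1→0
  Δ3: r:1→0
  (3Δ to stable)
t=15 Δ0: p=0 r=0 y=0 n1=0 n0=1 q=1 n2=1 clk=1 u=1 v=1 x=0 z=0
  Δ1: p:0→1, clk:1→0
  (1Δ to stable)
t=16 Δ0: p=1 r=0 y=0 n1=0 n0=1 q=1 n2=1 clk=0 u=1 v=1 x=0 z=0
  Δ1: clk:0→1
  Δ2: y:0→1
  Δ3: r:0→1
  (3Δ to stable)
t=17 Δ0: p=1 r=1 y=1 n1=0 n0=1 q=1 n2=1 clk=1 u=1 v=1 x=0 z=0
  Δ1: p:1→0, clk:1→0
  (1Δ to stable)
t=18 Δ0: p=0 r=1 y=1 n1=0 n0=1 q=1 n2=1 clk=0 u=1 v=1 x=0 z=0
  Δ1: clk:0→1
  Δ2: y:1→0
  Δ3: r:1→0
  (3Δ to stable)

0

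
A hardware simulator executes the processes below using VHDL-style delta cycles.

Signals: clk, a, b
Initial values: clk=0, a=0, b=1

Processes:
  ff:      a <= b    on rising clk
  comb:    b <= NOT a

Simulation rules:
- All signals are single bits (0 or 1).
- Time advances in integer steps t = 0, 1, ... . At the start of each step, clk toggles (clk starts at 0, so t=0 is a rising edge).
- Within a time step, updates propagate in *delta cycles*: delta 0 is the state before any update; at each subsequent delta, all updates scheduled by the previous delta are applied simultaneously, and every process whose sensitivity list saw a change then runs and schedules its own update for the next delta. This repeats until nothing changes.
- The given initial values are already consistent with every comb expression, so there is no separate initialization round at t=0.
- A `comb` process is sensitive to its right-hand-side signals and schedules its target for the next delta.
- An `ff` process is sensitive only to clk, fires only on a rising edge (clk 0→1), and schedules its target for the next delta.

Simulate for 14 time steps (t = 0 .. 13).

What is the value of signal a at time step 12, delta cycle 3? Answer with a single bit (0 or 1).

[bits: clk,a,b]
t=0: Δ0=001 Δ1=101 Δ2=111 Δ3=110 | 3Δ
t=1: Δ0=110 Δ1=010 | 1Δ
t=2: Δ0=010 Δ1=110 Δ2=100 Δ3=101 | 3Δ
t=3: Δ0=101 Δ1=001 | 1Δ
t=4: Δ0=001 Δ1=101 Δ2=111 Δ3=110 | 3Δ
t=5: Δ0=110 Δ1=010 | 1Δ
t=6: Δ0=010 Δ1=110 Δ2=100 Δ3=101 | 3Δ
t=7: Δ0=101 Δ1=001 | 1Δ
t=8: Δ0=001 Δ1=101 Δ2=111 Δ3=110 | 3Δ
t=9: Δ0=110 Δ1=010 | 1Δ
t=10: Δ0=010 Δ1=110 Δ2=100 Δ3=101 | 3Δ
t=11: Δ0=101 Δ1=001 | 1Δ
t=12: Δ0=001 Δ1=101 Δ2=111 Δ3=110 | 3Δ
t=13: Δ0=110 Δ1=010 | 1Δ

1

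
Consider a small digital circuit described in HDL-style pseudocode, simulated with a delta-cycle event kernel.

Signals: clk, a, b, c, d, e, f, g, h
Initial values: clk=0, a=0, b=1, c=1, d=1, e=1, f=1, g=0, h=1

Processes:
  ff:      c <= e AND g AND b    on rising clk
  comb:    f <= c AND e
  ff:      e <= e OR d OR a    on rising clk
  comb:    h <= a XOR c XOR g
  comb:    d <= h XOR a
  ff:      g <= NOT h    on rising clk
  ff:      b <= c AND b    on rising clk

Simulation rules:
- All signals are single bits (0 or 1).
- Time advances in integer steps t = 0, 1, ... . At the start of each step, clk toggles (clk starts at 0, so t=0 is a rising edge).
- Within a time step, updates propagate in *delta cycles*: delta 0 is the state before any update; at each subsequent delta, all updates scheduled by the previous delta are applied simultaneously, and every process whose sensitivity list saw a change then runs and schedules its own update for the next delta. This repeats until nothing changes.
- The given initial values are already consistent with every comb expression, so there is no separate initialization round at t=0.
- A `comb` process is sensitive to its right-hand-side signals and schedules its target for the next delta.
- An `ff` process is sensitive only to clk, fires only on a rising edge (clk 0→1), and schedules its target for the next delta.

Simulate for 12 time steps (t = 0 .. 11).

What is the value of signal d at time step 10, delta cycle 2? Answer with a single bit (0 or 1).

[bits: h,clk,d,f,b,c,e,a,g]
t=0: Δ0=101111100 Δ1=111111100 Δ2=111110100 Δ3=011010100 Δ4=010010100 | 4Δ
t=1: Δ0=010010100 Δ1=000010100 | 1Δ
t=2: Δ0=000010100 Δ1=010010100 Δ2=010000101 Δ3=110000101 Δ4=111000101 | 4Δ
t=3: Δ0=111000101 Δ1=101000101 | 1Δ
t=4: Δ0=101000101 Δ1=111000101 Δ2=111000100 Δ3=011000100 Δ4=010000100 | 4Δ
t=5: Δ0=010000100 Δ1=000000100 | 1Δ
t=6: Δ0=000000100 Δ1=010000100 Δ2=010000101 Δ3=110000101 Δ4=111000101 | 4Δ
t=7: Δ0=111000101 Δ1=101000101 | 1Δ
t=8: Δ0=101000101 Δ1=111000101 Δ2=111000100 Δ3=011000100 Δ4=010000100 | 4Δ
t=9: Δ0=010000100 Δ1=000000100 | 1Δ
t=10: Δ0=000000100 Δ1=010000100 Δ2=010000101 Δ3=110000101 Δ4=111000101 | 4Δ
t=11: Δ0=111000101 Δ1=101000101 | 1Δ

0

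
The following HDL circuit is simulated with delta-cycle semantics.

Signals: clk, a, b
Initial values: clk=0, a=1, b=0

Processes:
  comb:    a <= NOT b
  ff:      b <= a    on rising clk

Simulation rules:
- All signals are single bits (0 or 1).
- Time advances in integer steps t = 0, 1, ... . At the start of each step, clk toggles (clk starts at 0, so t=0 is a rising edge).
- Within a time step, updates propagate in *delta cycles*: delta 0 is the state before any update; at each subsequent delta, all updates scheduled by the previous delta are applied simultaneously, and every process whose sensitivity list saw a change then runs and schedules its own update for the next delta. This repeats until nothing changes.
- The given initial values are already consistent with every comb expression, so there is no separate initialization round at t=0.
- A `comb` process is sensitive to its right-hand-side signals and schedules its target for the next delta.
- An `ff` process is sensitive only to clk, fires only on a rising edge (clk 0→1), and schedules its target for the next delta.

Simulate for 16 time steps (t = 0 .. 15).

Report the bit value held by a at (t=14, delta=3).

[bits: a,b,clk]
t=0: Δ0=100 Δ1=101 Δ2=111 Δ3=011 | 3Δ
t=1: Δ0=011 Δ1=010 | 1Δ
t=2: Δ0=010 Δ1=011 Δ2=001 Δ3=101 | 3Δ
t=3: Δ0=101 Δ1=100 | 1Δ
t=4: Δ0=100 Δ1=101 Δ2=111 Δ3=011 | 3Δ
t=5: Δ0=011 Δ1=010 | 1Δ
t=6: Δ0=010 Δ1=011 Δ2=001 Δ3=101 | 3Δ
t=7: Δ0=101 Δ1=100 | 1Δ
t=8: Δ0=100 Δ1=101 Δ2=111 Δ3=011 | 3Δ
t=9: Δ0=011 Δ1=010 | 1Δ
t=10: Δ0=010 Δ1=011 Δ2=001 Δ3=101 | 3Δ
t=11: Δ0=101 Δ1=100 | 1Δ
t=12: Δ0=100 Δ1=101 Δ2=111 Δ3=011 | 3Δ
t=13: Δ0=011 Δ1=010 | 1Δ
t=14: Δ0=010 Δ1=011 Δ2=001 Δ3=101 | 3Δ
t=15: Δ0=101 Δ1=100 | 1Δ

1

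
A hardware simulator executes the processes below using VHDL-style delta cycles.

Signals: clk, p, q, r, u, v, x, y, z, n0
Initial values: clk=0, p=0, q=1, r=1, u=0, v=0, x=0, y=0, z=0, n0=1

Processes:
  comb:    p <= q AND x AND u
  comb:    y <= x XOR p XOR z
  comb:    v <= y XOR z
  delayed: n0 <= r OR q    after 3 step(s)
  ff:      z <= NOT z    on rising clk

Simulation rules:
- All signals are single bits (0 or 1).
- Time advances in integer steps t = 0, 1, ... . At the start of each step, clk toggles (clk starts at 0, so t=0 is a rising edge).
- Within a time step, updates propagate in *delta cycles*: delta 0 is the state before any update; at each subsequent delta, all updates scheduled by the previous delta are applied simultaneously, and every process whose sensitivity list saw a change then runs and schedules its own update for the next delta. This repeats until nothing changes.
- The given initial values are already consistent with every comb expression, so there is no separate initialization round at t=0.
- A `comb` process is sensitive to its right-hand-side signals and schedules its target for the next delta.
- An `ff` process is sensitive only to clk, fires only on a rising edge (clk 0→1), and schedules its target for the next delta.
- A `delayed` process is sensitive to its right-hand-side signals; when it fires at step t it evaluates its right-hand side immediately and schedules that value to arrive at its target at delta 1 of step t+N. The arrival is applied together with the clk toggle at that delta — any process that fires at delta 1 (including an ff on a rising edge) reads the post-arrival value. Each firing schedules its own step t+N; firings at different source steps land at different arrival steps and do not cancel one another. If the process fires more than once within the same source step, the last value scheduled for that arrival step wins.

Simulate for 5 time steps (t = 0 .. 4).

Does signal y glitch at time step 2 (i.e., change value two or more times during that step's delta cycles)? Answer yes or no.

t=0 Δ0: v=0 n0=1 x=0 u=0 q=1 p=0 z=0 r=1 clk=0 y=0
  Δ1: clk:0→1
  Δ2: z:0→1
  Δ3: v:0→1, y:0→1
  Δ4: v:1→0
  (4Δ to stable)
t=1 Δ0: v=0 n0=1 x=0 u=0 q=1 p=0 z=1 r=1 clk=1 y=1
  Δ1: clk:1→0
  (1Δ to stable)
t=2 Δ0: v=0 n0=1 x=0 u=0 q=1 p=0 z=1 r=1 clk=0 y=1
  Δ1: clk:0→1
  Δ2: z:1→0
  Δ3: v:0→1, y:1→0
  Δ4: v:1→0
  (4Δ to stable)
t=3 Δ0: v=0 n0=1 x=0 u=0 q=1 p=0 z=0 r=1 clk=1 y=0
  Δ1: clk:1→0
  (1Δ to stable)
t=4 Δ0: v=0 n0=1 x=0 u=0 q=1 p=0 z=0 r=1 clk=0 y=0
  Δ1: clk:0→1
  Δ2: z:0→1
  Δ3: v:0→1, y:0→1
  Δ4: v:1→0
  (4Δ to stable)

no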